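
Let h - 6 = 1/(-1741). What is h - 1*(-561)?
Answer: 987146/1741 ≈ 567.00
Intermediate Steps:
h = 10445/1741 (h = 6 + 1/(-1741) = 6 - 1/1741 = 10445/1741 ≈ 5.9994)
h - 1*(-561) = 10445/1741 - 1*(-561) = 10445/1741 + 561 = 987146/1741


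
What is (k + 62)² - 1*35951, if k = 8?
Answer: -31051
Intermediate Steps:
(k + 62)² - 1*35951 = (8 + 62)² - 1*35951 = 70² - 35951 = 4900 - 35951 = -31051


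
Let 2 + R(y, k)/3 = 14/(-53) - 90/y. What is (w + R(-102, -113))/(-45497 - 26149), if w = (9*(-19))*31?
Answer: 796656/10758841 ≈ 0.074047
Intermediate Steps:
R(y, k) = -360/53 - 270/y (R(y, k) = -6 + 3*(14/(-53) - 90/y) = -6 + 3*(14*(-1/53) - 90/y) = -6 + 3*(-14/53 - 90/y) = -6 + (-42/53 - 270/y) = -360/53 - 270/y)
w = -5301 (w = -171*31 = -5301)
(w + R(-102, -113))/(-45497 - 26149) = (-5301 + (-360/53 - 270/(-102)))/(-45497 - 26149) = (-5301 + (-360/53 - 270*(-1/102)))/(-71646) = (-5301 + (-360/53 + 45/17))*(-1/71646) = (-5301 - 3735/901)*(-1/71646) = -4779936/901*(-1/71646) = 796656/10758841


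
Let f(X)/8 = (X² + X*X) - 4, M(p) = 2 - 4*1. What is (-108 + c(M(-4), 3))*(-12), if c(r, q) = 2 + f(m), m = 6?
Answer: -5256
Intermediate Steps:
M(p) = -2 (M(p) = 2 - 4 = -2)
f(X) = -32 + 16*X² (f(X) = 8*((X² + X*X) - 4) = 8*((X² + X²) - 4) = 8*(2*X² - 4) = 8*(-4 + 2*X²) = -32 + 16*X²)
c(r, q) = 546 (c(r, q) = 2 + (-32 + 16*6²) = 2 + (-32 + 16*36) = 2 + (-32 + 576) = 2 + 544 = 546)
(-108 + c(M(-4), 3))*(-12) = (-108 + 546)*(-12) = 438*(-12) = -5256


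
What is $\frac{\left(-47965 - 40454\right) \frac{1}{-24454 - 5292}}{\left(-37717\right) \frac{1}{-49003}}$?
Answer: $\frac{4332796257}{1121929882} \approx 3.8619$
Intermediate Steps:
$\frac{\left(-47965 - 40454\right) \frac{1}{-24454 - 5292}}{\left(-37717\right) \frac{1}{-49003}} = \frac{\left(-88419\right) \frac{1}{-29746}}{\left(-37717\right) \left(- \frac{1}{49003}\right)} = \frac{\left(-88419\right) \left(- \frac{1}{29746}\right)}{\frac{37717}{49003}} = \frac{88419}{29746} \cdot \frac{49003}{37717} = \frac{4332796257}{1121929882}$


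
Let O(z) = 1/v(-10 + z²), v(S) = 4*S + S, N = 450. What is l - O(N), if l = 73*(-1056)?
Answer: -78047745601/1012450 ≈ -77088.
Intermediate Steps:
l = -77088
v(S) = 5*S
O(z) = 1/(-50 + 5*z²) (O(z) = 1/(5*(-10 + z²)) = 1/(-50 + 5*z²))
l - O(N) = -77088 - 1/(5*(-10 + 450²)) = -77088 - 1/(5*(-10 + 202500)) = -77088 - 1/(5*202490) = -77088 - 1*1/1012450 = -77088 - 1/1012450 = -78047745601/1012450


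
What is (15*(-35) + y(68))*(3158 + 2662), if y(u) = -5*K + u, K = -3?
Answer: -2572440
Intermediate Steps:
y(u) = 15 + u (y(u) = -5*(-3) + u = 15 + u)
(15*(-35) + y(68))*(3158 + 2662) = (15*(-35) + (15 + 68))*(3158 + 2662) = (-525 + 83)*5820 = -442*5820 = -2572440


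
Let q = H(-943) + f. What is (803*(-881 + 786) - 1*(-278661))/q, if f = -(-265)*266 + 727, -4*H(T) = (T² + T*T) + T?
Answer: -19744/36407 ≈ -0.54231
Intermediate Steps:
H(T) = -T²/2 - T/4 (H(T) = -((T² + T*T) + T)/4 = -((T² + T²) + T)/4 = -(2*T² + T)/4 = -(T + 2*T²)/4 = -T²/2 - T/4)
f = 71217 (f = -265*(-266) + 727 = 70490 + 727 = 71217)
q = -1492687/4 (q = -¼*(-943)*(1 + 2*(-943)) + 71217 = -¼*(-943)*(1 - 1886) + 71217 = -¼*(-943)*(-1885) + 71217 = -1777555/4 + 71217 = -1492687/4 ≈ -3.7317e+5)
(803*(-881 + 786) - 1*(-278661))/q = (803*(-881 + 786) - 1*(-278661))/(-1492687/4) = (803*(-95) + 278661)*(-4/1492687) = (-76285 + 278661)*(-4/1492687) = 202376*(-4/1492687) = -19744/36407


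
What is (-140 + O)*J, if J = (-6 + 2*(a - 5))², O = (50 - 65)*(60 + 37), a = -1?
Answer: -516780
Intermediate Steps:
O = -1455 (O = -15*97 = -1455)
J = 324 (J = (-6 + 2*(-1 - 5))² = (-6 + 2*(-6))² = (-6 - 12)² = (-18)² = 324)
(-140 + O)*J = (-140 - 1455)*324 = -1595*324 = -516780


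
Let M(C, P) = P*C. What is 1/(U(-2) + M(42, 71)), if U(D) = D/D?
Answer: 1/2983 ≈ 0.00033523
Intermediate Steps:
M(C, P) = C*P
U(D) = 1
1/(U(-2) + M(42, 71)) = 1/(1 + 42*71) = 1/(1 + 2982) = 1/2983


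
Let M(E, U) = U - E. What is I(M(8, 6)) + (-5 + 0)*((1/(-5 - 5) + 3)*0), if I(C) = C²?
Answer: 4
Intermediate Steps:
I(M(8, 6)) + (-5 + 0)*((1/(-5 - 5) + 3)*0) = (6 - 1*8)² + (-5 + 0)*((1/(-5 - 5) + 3)*0) = (6 - 8)² - 5*(1/(-10) + 3)*0 = (-2)² - 5*(-⅒ + 3)*0 = 4 - 29*0/2 = 4 - 5*0 = 4 + 0 = 4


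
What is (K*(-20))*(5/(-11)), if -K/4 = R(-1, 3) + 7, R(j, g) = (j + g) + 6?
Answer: -6000/11 ≈ -545.45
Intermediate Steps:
R(j, g) = 6 + g + j (R(j, g) = (g + j) + 6 = 6 + g + j)
K = -60 (K = -4*((6 + 3 - 1) + 7) = -4*(8 + 7) = -4*15 = -60)
(K*(-20))*(5/(-11)) = (-60*(-20))*(5/(-11)) = 1200*(5*(-1/11)) = 1200*(-5/11) = -6000/11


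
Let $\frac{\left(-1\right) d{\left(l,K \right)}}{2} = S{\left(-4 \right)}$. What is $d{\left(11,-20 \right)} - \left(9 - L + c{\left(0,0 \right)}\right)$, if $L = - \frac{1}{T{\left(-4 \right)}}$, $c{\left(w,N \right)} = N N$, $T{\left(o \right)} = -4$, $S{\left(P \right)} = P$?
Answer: $- \frac{3}{4} \approx -0.75$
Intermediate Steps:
$d{\left(l,K \right)} = 8$ ($d{\left(l,K \right)} = \left(-2\right) \left(-4\right) = 8$)
$c{\left(w,N \right)} = N^{2}$
$L = \frac{1}{4}$ ($L = - \frac{1}{-4} = \left(-1\right) \left(- \frac{1}{4}\right) = \frac{1}{4} \approx 0.25$)
$d{\left(11,-20 \right)} - \left(9 - L + c{\left(0,0 \right)}\right) = 8 + \left(\left(\frac{1}{4} - 0^{2}\right) - 9\right) = 8 + \left(\left(\frac{1}{4} - 0\right) - 9\right) = 8 + \left(\left(\frac{1}{4} + 0\right) - 9\right) = 8 + \left(\frac{1}{4} - 9\right) = 8 - \frac{35}{4} = - \frac{3}{4}$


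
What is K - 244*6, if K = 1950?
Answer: 486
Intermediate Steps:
K - 244*6 = 1950 - 244*6 = 1950 - 61*24 = 1950 - 1464 = 486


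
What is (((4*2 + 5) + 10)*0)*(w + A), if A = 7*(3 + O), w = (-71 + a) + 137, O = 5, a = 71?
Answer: 0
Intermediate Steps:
w = 137 (w = (-71 + 71) + 137 = 0 + 137 = 137)
A = 56 (A = 7*(3 + 5) = 7*8 = 56)
(((4*2 + 5) + 10)*0)*(w + A) = (((4*2 + 5) + 10)*0)*(137 + 56) = (((8 + 5) + 10)*0)*193 = ((13 + 10)*0)*193 = (23*0)*193 = 0*193 = 0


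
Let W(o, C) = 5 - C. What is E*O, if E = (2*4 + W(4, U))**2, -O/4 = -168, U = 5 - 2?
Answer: 67200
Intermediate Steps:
U = 3
O = 672 (O = -4*(-168) = 672)
E = 100 (E = (2*4 + (5 - 1*3))**2 = (8 + (5 - 3))**2 = (8 + 2)**2 = 10**2 = 100)
E*O = 100*672 = 67200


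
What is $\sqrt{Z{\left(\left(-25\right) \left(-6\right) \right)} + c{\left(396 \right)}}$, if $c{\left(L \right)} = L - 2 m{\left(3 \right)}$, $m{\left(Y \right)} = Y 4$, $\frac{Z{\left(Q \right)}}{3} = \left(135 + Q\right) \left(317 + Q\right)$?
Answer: $\sqrt{399657} \approx 632.18$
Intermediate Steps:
$Z{\left(Q \right)} = 3 \left(135 + Q\right) \left(317 + Q\right)$
$m{\left(Y \right)} = 4 Y$
$c{\left(L \right)} = -24 + L$ ($c{\left(L \right)} = L - 2 \cdot 4 \cdot 3 = L - 24 = -24 + L$)
$\sqrt{Z{\left(\left(-25\right) \left(-6\right) \right)} + c{\left(396 \right)}} = \sqrt{\left(128385 + 3 \left(\left(-25\right) \left(-6\right)\right)^{2} + 1356 \left(\left(-25\right) \left(-6\right)\right)\right) + \left(-24 + 396\right)} = \sqrt{\left(128385 + 3 \cdot 150^{2} + 1356 \cdot 150\right) + 372} = \sqrt{\left(128385 + 3 \cdot 22500 + 203400\right) + 372} = \sqrt{\left(128385 + 67500 + 203400\right) + 372} = \sqrt{399285 + 372} = \sqrt{399657}$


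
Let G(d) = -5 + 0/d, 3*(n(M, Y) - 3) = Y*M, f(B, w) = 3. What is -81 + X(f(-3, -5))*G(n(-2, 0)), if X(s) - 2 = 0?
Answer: -91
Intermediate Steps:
X(s) = 2 (X(s) = 2 + 0 = 2)
n(M, Y) = 3 + M*Y/3 (n(M, Y) = 3 + (Y*M)/3 = 3 + (M*Y)/3 = 3 + M*Y/3)
G(d) = -5 (G(d) = -5 + 0 = -5)
-81 + X(f(-3, -5))*G(n(-2, 0)) = -81 + 2*(-5) = -81 - 10 = -91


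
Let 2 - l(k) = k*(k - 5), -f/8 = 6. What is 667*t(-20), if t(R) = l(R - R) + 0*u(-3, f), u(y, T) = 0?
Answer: 1334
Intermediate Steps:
f = -48 (f = -8*6 = -48)
l(k) = 2 - k*(-5 + k) (l(k) = 2 - k*(k - 5) = 2 - k*(-5 + k))
t(R) = 2 (t(R) = (2 - (R - R)² + 5*(R - R)) + 0*0 = (2 - 1*0² + 5*0) + 0 = (2 - 1*0 + 0) + 0 = (2 + 0 + 0) + 0 = 2 + 0 = 2)
667*t(-20) = 667*2 = 1334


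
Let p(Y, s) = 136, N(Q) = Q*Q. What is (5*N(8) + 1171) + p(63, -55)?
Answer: 1627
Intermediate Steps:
N(Q) = Q²
(5*N(8) + 1171) + p(63, -55) = (5*8² + 1171) + 136 = (5*64 + 1171) + 136 = (320 + 1171) + 136 = 1491 + 136 = 1627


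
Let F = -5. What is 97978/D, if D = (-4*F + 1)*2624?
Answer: 48989/27552 ≈ 1.7781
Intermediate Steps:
D = 55104 (D = (-4*(-5) + 1)*2624 = (20 + 1)*2624 = 21*2624 = 55104)
97978/D = 97978/55104 = 97978*(1/55104) = 48989/27552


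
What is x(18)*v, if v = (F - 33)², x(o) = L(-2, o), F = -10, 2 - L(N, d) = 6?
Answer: -7396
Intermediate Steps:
L(N, d) = -4 (L(N, d) = 2 - 1*6 = 2 - 6 = -4)
x(o) = -4
v = 1849 (v = (-10 - 33)² = (-43)² = 1849)
x(18)*v = -4*1849 = -7396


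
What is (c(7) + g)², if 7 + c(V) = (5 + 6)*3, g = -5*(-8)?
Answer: 4356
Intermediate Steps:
g = 40
c(V) = 26 (c(V) = -7 + (5 + 6)*3 = -7 + 11*3 = -7 + 33 = 26)
(c(7) + g)² = (26 + 40)² = 66² = 4356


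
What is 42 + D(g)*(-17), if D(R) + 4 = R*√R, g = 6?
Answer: 110 - 102*√6 ≈ -139.85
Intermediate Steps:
D(R) = -4 + R^(3/2) (D(R) = -4 + R*√R = -4 + R^(3/2))
42 + D(g)*(-17) = 42 + (-4 + 6^(3/2))*(-17) = 42 + (-4 + 6*√6)*(-17) = 42 + (68 - 102*√6) = 110 - 102*√6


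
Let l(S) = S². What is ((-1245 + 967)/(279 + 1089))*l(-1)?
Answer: -139/684 ≈ -0.20322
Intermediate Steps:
((-1245 + 967)/(279 + 1089))*l(-1) = ((-1245 + 967)/(279 + 1089))*(-1)² = -278/1368*1 = -278*1/1368*1 = -139/684*1 = -139/684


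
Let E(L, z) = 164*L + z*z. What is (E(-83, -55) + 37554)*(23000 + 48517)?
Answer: 1928598939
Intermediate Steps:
E(L, z) = z**2 + 164*L (E(L, z) = 164*L + z**2 = z**2 + 164*L)
(E(-83, -55) + 37554)*(23000 + 48517) = (((-55)**2 + 164*(-83)) + 37554)*(23000 + 48517) = ((3025 - 13612) + 37554)*71517 = (-10587 + 37554)*71517 = 26967*71517 = 1928598939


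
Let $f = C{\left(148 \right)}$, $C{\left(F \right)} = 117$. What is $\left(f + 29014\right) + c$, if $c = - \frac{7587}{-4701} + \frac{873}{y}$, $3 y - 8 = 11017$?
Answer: $\frac{55922693347}{1919575} \approx 29133.0$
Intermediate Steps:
$f = 117$
$y = 3675$ ($y = \frac{8}{3} + \frac{1}{3} \cdot 11017 = \frac{8}{3} + \frac{11017}{3} = 3675$)
$c = \frac{3554022}{1919575}$ ($c = - \frac{7587}{-4701} + \frac{873}{3675} = \left(-7587\right) \left(- \frac{1}{4701}\right) + 873 \cdot \frac{1}{3675} = \frac{2529}{1567} + \frac{291}{1225} = \frac{3554022}{1919575} \approx 1.8515$)
$\left(f + 29014\right) + c = \left(117 + 29014\right) + \frac{3554022}{1919575} = 29131 + \frac{3554022}{1919575} = \frac{55922693347}{1919575}$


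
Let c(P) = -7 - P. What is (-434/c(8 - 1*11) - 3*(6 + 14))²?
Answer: 9409/4 ≈ 2352.3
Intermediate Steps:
(-434/c(8 - 1*11) - 3*(6 + 14))² = (-434/(-7 - (8 - 1*11)) - 3*(6 + 14))² = (-434/(-7 - (8 - 11)) - 3*20)² = (-434/(-7 - 1*(-3)) - 60)² = (-434/(-7 + 3) - 60)² = (-434/(-4) - 60)² = (-434*(-¼) - 60)² = (217/2 - 60)² = (97/2)² = 9409/4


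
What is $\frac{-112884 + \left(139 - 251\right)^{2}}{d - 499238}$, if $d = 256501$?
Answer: $\frac{100340}{242737} \approx 0.41337$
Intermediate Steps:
$\frac{-112884 + \left(139 - 251\right)^{2}}{d - 499238} = \frac{-112884 + \left(139 - 251\right)^{2}}{256501 - 499238} = \frac{-112884 + \left(-112\right)^{2}}{-242737} = \left(-112884 + 12544\right) \left(- \frac{1}{242737}\right) = \left(-100340\right) \left(- \frac{1}{242737}\right) = \frac{100340}{242737}$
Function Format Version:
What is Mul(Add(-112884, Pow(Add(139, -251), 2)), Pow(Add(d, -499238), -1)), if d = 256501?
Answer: Rational(100340, 242737) ≈ 0.41337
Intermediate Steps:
Mul(Add(-112884, Pow(Add(139, -251), 2)), Pow(Add(d, -499238), -1)) = Mul(Add(-112884, Pow(Add(139, -251), 2)), Pow(Add(256501, -499238), -1)) = Mul(Add(-112884, Pow(-112, 2)), Pow(-242737, -1)) = Mul(Add(-112884, 12544), Rational(-1, 242737)) = Mul(-100340, Rational(-1, 242737)) = Rational(100340, 242737)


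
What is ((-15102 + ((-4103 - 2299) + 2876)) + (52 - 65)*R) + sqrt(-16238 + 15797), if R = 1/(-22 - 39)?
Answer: -1136295/61 + 21*I ≈ -18628.0 + 21.0*I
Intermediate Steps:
R = -1/61 (R = 1/(-61) = -1/61 ≈ -0.016393)
((-15102 + ((-4103 - 2299) + 2876)) + (52 - 65)*R) + sqrt(-16238 + 15797) = ((-15102 + ((-4103 - 2299) + 2876)) + (52 - 65)*(-1/61)) + sqrt(-16238 + 15797) = ((-15102 + (-6402 + 2876)) - 13*(-1/61)) + sqrt(-441) = ((-15102 - 3526) + 13/61) + 21*I = (-18628 + 13/61) + 21*I = -1136295/61 + 21*I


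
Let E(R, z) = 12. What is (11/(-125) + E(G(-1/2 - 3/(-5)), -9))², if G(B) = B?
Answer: 2217121/15625 ≈ 141.90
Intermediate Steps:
(11/(-125) + E(G(-1/2 - 3/(-5)), -9))² = (11/(-125) + 12)² = (11*(-1/125) + 12)² = (-11/125 + 12)² = (1489/125)² = 2217121/15625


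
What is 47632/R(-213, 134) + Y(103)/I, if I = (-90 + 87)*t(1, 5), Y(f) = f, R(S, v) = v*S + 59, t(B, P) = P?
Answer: -280633/32865 ≈ -8.5390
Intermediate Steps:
R(S, v) = 59 + S*v (R(S, v) = S*v + 59 = 59 + S*v)
I = -15 (I = (-90 + 87)*5 = -3*5 = -15)
47632/R(-213, 134) + Y(103)/I = 47632/(59 - 213*134) + 103/(-15) = 47632/(59 - 28542) + 103*(-1/15) = 47632/(-28483) - 103/15 = 47632*(-1/28483) - 103/15 = -3664/2191 - 103/15 = -280633/32865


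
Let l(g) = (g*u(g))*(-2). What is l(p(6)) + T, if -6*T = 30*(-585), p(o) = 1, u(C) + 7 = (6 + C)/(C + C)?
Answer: 2932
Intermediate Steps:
u(C) = -7 + (6 + C)/(2*C) (u(C) = -7 + (6 + C)/(C + C) = -7 + (6 + C)/((2*C)) = -7 + (6 + C)*(1/(2*C)) = -7 + (6 + C)/(2*C))
T = 2925 (T = -5*(-585) = -1/6*(-17550) = 2925)
l(g) = -2*g*(-13/2 + 3/g) (l(g) = (g*(-13/2 + 3/g))*(-2) = -2*g*(-13/2 + 3/g))
l(p(6)) + T = (-6 + 13*1) + 2925 = (-6 + 13) + 2925 = 7 + 2925 = 2932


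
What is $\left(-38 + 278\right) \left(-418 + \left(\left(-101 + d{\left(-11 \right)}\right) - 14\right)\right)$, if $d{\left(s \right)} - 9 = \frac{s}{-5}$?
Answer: $-125232$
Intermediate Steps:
$d{\left(s \right)} = 9 - \frac{s}{5}$ ($d{\left(s \right)} = 9 + \frac{s}{-5} = 9 + s \left(- \frac{1}{5}\right) = 9 - \frac{s}{5}$)
$\left(-38 + 278\right) \left(-418 + \left(\left(-101 + d{\left(-11 \right)}\right) - 14\right)\right) = \left(-38 + 278\right) \left(-418 + \left(\left(-101 + \left(9 - - \frac{11}{5}\right)\right) - 14\right)\right) = 240 \left(-418 + \left(\left(-101 + \left(9 + \frac{11}{5}\right)\right) - 14\right)\right) = 240 \left(-418 + \left(\left(-101 + \frac{56}{5}\right) - 14\right)\right) = 240 \left(-418 - \frac{519}{5}\right) = 240 \left(- \frac{2609}{5}\right) = -125232$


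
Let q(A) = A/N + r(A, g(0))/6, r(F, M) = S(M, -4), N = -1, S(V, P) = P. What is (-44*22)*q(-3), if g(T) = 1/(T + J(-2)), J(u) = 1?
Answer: -6776/3 ≈ -2258.7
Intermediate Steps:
g(T) = 1/(1 + T) (g(T) = 1/(T + 1) = 1/(1 + T))
r(F, M) = -4
q(A) = -⅔ - A (q(A) = A/(-1) - 4/6 = A*(-1) - 4*⅙ = -A - ⅔ = -⅔ - A)
(-44*22)*q(-3) = (-44*22)*(-⅔ - 1*(-3)) = -968*(-⅔ + 3) = -968*7/3 = -6776/3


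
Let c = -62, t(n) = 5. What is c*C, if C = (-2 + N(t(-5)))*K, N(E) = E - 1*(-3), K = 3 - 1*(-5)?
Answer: -2976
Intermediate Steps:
K = 8 (K = 3 + 5 = 8)
N(E) = 3 + E (N(E) = E + 3 = 3 + E)
C = 48 (C = (-2 + (3 + 5))*8 = (-2 + 8)*8 = 6*8 = 48)
c*C = -62*48 = -2976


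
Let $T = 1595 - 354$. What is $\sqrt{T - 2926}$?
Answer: $i \sqrt{1685} \approx 41.049 i$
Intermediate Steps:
$T = 1241$
$\sqrt{T - 2926} = \sqrt{1241 - 2926} = \sqrt{-1685} = i \sqrt{1685}$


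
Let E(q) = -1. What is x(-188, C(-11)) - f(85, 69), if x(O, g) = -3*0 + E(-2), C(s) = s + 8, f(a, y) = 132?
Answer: -133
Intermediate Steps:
C(s) = 8 + s
x(O, g) = -1 (x(O, g) = -3*0 - 1 = 0 - 1 = -1)
x(-188, C(-11)) - f(85, 69) = -1 - 1*132 = -1 - 132 = -133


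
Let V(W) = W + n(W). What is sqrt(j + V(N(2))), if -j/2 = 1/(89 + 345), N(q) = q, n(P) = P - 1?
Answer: 5*sqrt(5642)/217 ≈ 1.7307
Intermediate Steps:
n(P) = -1 + P
V(W) = -1 + 2*W (V(W) = W + (-1 + W) = -1 + 2*W)
j = -1/217 (j = -2/(89 + 345) = -2/434 = -2*1/434 = -1/217 ≈ -0.0046083)
sqrt(j + V(N(2))) = sqrt(-1/217 + (-1 + 2*2)) = sqrt(-1/217 + (-1 + 4)) = sqrt(-1/217 + 3) = sqrt(650/217) = 5*sqrt(5642)/217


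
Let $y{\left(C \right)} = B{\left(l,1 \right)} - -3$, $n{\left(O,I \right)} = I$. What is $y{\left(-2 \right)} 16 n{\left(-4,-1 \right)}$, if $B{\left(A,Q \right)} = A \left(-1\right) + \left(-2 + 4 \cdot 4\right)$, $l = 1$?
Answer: $-256$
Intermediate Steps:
$B{\left(A,Q \right)} = 14 - A$ ($B{\left(A,Q \right)} = - A + \left(-2 + 16\right) = - A + 14 = 14 - A$)
$y{\left(C \right)} = 16$ ($y{\left(C \right)} = \left(14 - 1\right) - -3 = \left(14 - 1\right) + 3 = 13 + 3 = 16$)
$y{\left(-2 \right)} 16 n{\left(-4,-1 \right)} = 16 \cdot 16 \left(-1\right) = 256 \left(-1\right) = -256$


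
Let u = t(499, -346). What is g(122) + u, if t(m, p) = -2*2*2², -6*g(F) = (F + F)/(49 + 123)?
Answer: -4189/258 ≈ -16.236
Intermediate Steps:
g(F) = -F/516 (g(F) = -(F + F)/(6*(49 + 123)) = -2*F/(6*172) = -F/516)
t(m, p) = -16 (t(m, p) = -4*4 = -16)
u = -16
g(122) + u = -1/516*122 - 16 = -61/258 - 16 = -4189/258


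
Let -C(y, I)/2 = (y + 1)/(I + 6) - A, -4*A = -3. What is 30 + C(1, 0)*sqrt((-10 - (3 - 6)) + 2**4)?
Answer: 65/2 ≈ 32.500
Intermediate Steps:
A = 3/4 (A = -1/4*(-3) = 3/4 ≈ 0.75000)
C(y, I) = 3/2 - 2*(1 + y)/(6 + I) (C(y, I) = -2*((y + 1)/(I + 6) - 1*3/4) = -2*((1 + y)/(6 + I) - 3/4) = -2*(-3/4 + (1 + y)/(6 + I)) = 3/2 - 2*(1 + y)/(6 + I))
30 + C(1, 0)*sqrt((-10 - (3 - 6)) + 2**4) = 30 + ((14 - 4*1 + 3*0)/(2*(6 + 0)))*sqrt((-10 - (3 - 6)) + 2**4) = 30 + ((1/2)*(14 - 4 + 0)/6)*sqrt((-10 - 1*(-3)) + 16) = 30 + ((1/2)*(1/6)*10)*sqrt((-10 + 3) + 16) = 30 + 5*sqrt(-7 + 16)/6 = 30 + 5*sqrt(9)/6 = 30 + (5/6)*3 = 30 + 5/2 = 65/2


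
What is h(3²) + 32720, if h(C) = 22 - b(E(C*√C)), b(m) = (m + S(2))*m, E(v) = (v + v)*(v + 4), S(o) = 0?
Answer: -2769534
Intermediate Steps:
E(v) = 2*v*(4 + v) (E(v) = (2*v)*(4 + v) = 2*v*(4 + v))
b(m) = m² (b(m) = (m + 0)*m = m*m = m²)
h(C) = 22 - 4*C³*(4 + C^(3/2))² (h(C) = 22 - (2*(C*√C)*(4 + C*√C))² = 22 - (2*C^(3/2)*(4 + C^(3/2)))² = 22 - 4*C³*(4 + C^(3/2))²)
h(3²) + 32720 = (22 - 4*(3²)³*(4 + (3²)^(3/2))²) + 32720 = (22 - 4*9³*(4 + 9^(3/2))²) + 32720 = (22 - 4*729*(4 + 27)²) + 32720 = (22 - 4*729*31²) + 32720 = (22 - 4*729*961) + 32720 = (22 - 2802276) + 32720 = -2802254 + 32720 = -2769534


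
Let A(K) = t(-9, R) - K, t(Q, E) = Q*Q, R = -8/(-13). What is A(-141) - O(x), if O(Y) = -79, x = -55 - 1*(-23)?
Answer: 301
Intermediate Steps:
x = -32 (x = -55 + 23 = -32)
R = 8/13 (R = -8*(-1/13) = 8/13 ≈ 0.61539)
t(Q, E) = Q²
A(K) = 81 - K (A(K) = (-9)² - K = 81 - K)
A(-141) - O(x) = (81 - 1*(-141)) - 1*(-79) = (81 + 141) + 79 = 222 + 79 = 301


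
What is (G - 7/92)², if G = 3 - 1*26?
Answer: 4507129/8464 ≈ 532.51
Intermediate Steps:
G = -23 (G = 3 - 26 = -23)
(G - 7/92)² = (-23 - 7/92)² = (-2123/92)² = 4507129/8464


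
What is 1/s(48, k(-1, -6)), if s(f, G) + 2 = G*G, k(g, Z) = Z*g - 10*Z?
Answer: 1/4354 ≈ 0.00022967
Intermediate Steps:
k(g, Z) = -10*Z + Z*g
s(f, G) = -2 + G² (s(f, G) = -2 + G*G = -2 + G²)
1/s(48, k(-1, -6)) = 1/(-2 + (-6*(-10 - 1))²) = 1/(-2 + (-6*(-11))²) = 1/(-2 + 66²) = 1/(-2 + 4356) = 1/4354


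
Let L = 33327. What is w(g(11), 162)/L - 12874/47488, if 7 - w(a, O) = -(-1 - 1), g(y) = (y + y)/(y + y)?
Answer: -30629597/113045184 ≈ -0.27095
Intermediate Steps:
g(y) = 1 (g(y) = (2*y)/((2*y)) = (2*y)*(1/(2*y)) = 1)
w(a, O) = 5 (w(a, O) = 7 - (-1)*(-1 - 1) = 7 - (-1)*(-2) = 7 - 1*2 = 7 - 2 = 5)
w(g(11), 162)/L - 12874/47488 = 5/33327 - 12874/47488 = 5*(1/33327) - 12874*1/47488 = 5/33327 - 6437/23744 = -30629597/113045184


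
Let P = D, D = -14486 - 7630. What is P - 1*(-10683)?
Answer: -11433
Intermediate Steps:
D = -22116
P = -22116
P - 1*(-10683) = -22116 - 1*(-10683) = -22116 + 10683 = -11433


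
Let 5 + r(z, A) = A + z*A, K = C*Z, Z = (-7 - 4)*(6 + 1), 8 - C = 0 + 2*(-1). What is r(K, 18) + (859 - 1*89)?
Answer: -13077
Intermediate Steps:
C = 10 (C = 8 - (0 + 2*(-1)) = 8 - (0 - 2) = 8 - 1*(-2) = 8 + 2 = 10)
Z = -77 (Z = -11*7 = -77)
K = -770 (K = 10*(-77) = -770)
r(z, A) = -5 + A + A*z (r(z, A) = -5 + (A + z*A) = -5 + (A + A*z) = -5 + A + A*z)
r(K, 18) + (859 - 1*89) = (-5 + 18 + 18*(-770)) + (859 - 1*89) = (-5 + 18 - 13860) + (859 - 89) = -13847 + 770 = -13077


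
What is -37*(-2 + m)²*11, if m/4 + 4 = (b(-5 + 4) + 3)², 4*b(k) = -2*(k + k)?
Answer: -861212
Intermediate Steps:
b(k) = -k (b(k) = (-2*(k + k))/4 = (-4*k)/4 = -k)
m = 48 (m = -16 + 4*(-(-5 + 4) + 3)² = -16 + 4*(-1*(-1) + 3)² = -16 + 4*(1 + 3)² = -16 + 4*4² = -16 + 4*16 = -16 + 64 = 48)
-37*(-2 + m)²*11 = -37*(-2 + 48)²*11 = -37*46²*11 = -37*2116*11 = -78292*11 = -861212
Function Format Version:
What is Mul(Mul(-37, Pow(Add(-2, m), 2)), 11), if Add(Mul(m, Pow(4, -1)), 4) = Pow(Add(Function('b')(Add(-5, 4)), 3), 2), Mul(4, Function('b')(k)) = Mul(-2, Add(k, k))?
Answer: -861212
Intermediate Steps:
Function('b')(k) = Mul(-1, k) (Function('b')(k) = Mul(Rational(1, 4), Mul(-2, Add(k, k))) = Mul(Rational(1, 4), Mul(-2, Mul(2, k))) = Mul(Rational(1, 4), Mul(-4, k)) = Mul(-1, k))
m = 48 (m = Add(-16, Mul(4, Pow(Add(Mul(-1, Add(-5, 4)), 3), 2))) = Add(-16, Mul(4, Pow(Add(Mul(-1, -1), 3), 2))) = Add(-16, Mul(4, Pow(Add(1, 3), 2))) = Add(-16, Mul(4, Pow(4, 2))) = Add(-16, Mul(4, 16)) = Add(-16, 64) = 48)
Mul(Mul(-37, Pow(Add(-2, m), 2)), 11) = Mul(Mul(-37, Pow(Add(-2, 48), 2)), 11) = Mul(Mul(-37, Pow(46, 2)), 11) = Mul(Mul(-37, 2116), 11) = Mul(-78292, 11) = -861212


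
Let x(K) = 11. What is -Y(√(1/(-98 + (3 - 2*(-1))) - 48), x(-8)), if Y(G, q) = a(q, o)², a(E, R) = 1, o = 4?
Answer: -1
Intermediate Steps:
Y(G, q) = 1 (Y(G, q) = 1² = 1)
-Y(√(1/(-98 + (3 - 2*(-1))) - 48), x(-8)) = -1*1 = -1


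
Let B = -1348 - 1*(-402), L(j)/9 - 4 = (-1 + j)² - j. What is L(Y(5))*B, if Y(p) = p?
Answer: -127710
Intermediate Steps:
L(j) = 36 - 9*j + 9*(-1 + j)² (L(j) = 36 + 9*((-1 + j)² - j) = 36 + (-9*j + 9*(-1 + j)²) = 36 - 9*j + 9*(-1 + j)²)
B = -946 (B = -1348 + 402 = -946)
L(Y(5))*B = (36 - 9*5 + 9*(-1 + 5)²)*(-946) = (36 - 45 + 9*4²)*(-946) = (36 - 45 + 9*16)*(-946) = (36 - 45 + 144)*(-946) = 135*(-946) = -127710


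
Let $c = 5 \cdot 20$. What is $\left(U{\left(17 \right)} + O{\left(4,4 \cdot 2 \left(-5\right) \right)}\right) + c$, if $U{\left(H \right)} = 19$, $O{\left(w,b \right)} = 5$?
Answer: $124$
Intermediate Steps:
$c = 100$
$\left(U{\left(17 \right)} + O{\left(4,4 \cdot 2 \left(-5\right) \right)}\right) + c = \left(19 + 5\right) + 100 = 24 + 100 = 124$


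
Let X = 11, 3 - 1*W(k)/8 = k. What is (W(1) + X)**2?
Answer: 729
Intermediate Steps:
W(k) = 24 - 8*k
(W(1) + X)**2 = ((24 - 8*1) + 11)**2 = ((24 - 8) + 11)**2 = (16 + 11)**2 = 27**2 = 729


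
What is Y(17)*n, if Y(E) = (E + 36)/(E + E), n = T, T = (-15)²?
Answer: 11925/34 ≈ 350.74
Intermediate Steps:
T = 225
n = 225
Y(E) = (36 + E)/(2*E) (Y(E) = (36 + E)/((2*E)) = (36 + E)*(1/(2*E)) = (36 + E)/(2*E))
Y(17)*n = ((½)*(36 + 17)/17)*225 = ((½)*(1/17)*53)*225 = (53/34)*225 = 11925/34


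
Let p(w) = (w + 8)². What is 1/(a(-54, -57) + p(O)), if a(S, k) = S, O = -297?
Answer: 1/83467 ≈ 1.1981e-5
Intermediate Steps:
p(w) = (8 + w)²
1/(a(-54, -57) + p(O)) = 1/(-54 + (8 - 297)²) = 1/(-54 + (-289)²) = 1/(-54 + 83521) = 1/83467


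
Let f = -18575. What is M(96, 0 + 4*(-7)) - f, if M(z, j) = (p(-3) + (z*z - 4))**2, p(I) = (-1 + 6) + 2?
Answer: 85008536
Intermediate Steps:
p(I) = 7 (p(I) = 5 + 2 = 7)
M(z, j) = (3 + z**2)**2 (M(z, j) = (7 + (z*z - 4))**2 = (7 + (z**2 - 4))**2 = (7 + (-4 + z**2))**2 = (3 + z**2)**2)
M(96, 0 + 4*(-7)) - f = (3 + 96**2)**2 - 1*(-18575) = (3 + 9216)**2 + 18575 = 9219**2 + 18575 = 84989961 + 18575 = 85008536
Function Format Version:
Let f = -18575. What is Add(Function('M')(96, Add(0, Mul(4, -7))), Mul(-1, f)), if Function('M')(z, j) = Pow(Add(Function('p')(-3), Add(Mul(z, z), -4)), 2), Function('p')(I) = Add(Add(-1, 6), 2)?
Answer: 85008536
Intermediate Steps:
Function('p')(I) = 7 (Function('p')(I) = Add(5, 2) = 7)
Function('M')(z, j) = Pow(Add(3, Pow(z, 2)), 2) (Function('M')(z, j) = Pow(Add(7, Add(Mul(z, z), -4)), 2) = Pow(Add(7, Add(Pow(z, 2), -4)), 2) = Pow(Add(7, Add(-4, Pow(z, 2))), 2) = Pow(Add(3, Pow(z, 2)), 2))
Add(Function('M')(96, Add(0, Mul(4, -7))), Mul(-1, f)) = Add(Pow(Add(3, Pow(96, 2)), 2), Mul(-1, -18575)) = Add(Pow(Add(3, 9216), 2), 18575) = Add(Pow(9219, 2), 18575) = Add(84989961, 18575) = 85008536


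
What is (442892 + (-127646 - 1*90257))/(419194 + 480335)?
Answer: 224989/899529 ≈ 0.25012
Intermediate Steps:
(442892 + (-127646 - 1*90257))/(419194 + 480335) = (442892 + (-127646 - 90257))/899529 = (442892 - 217903)*(1/899529) = 224989*(1/899529) = 224989/899529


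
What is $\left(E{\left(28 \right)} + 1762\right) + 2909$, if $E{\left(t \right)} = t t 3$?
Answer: $7023$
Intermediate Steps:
$E{\left(t \right)} = 3 t^{2}$ ($E{\left(t \right)} = t^{2} \cdot 3 = 3 t^{2}$)
$\left(E{\left(28 \right)} + 1762\right) + 2909 = \left(3 \cdot 28^{2} + 1762\right) + 2909 = \left(3 \cdot 784 + 1762\right) + 2909 = \left(2352 + 1762\right) + 2909 = 4114 + 2909 = 7023$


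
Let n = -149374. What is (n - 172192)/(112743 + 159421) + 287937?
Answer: 39182882051/136082 ≈ 2.8794e+5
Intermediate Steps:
(n - 172192)/(112743 + 159421) + 287937 = (-149374 - 172192)/(112743 + 159421) + 287937 = -321566/272164 + 287937 = -321566*1/272164 + 287937 = -160783/136082 + 287937 = 39182882051/136082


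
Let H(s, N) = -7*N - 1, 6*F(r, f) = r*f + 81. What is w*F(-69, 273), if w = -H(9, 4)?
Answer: -90654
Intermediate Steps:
F(r, f) = 27/2 + f*r/6 (F(r, f) = (r*f + 81)/6 = (f*r + 81)/6 = (81 + f*r)/6 = 27/2 + f*r/6)
H(s, N) = -1 - 7*N
w = 29 (w = -(-1 - 7*4) = -(-1 - 28) = -1*(-29) = 29)
w*F(-69, 273) = 29*(27/2 + (1/6)*273*(-69)) = 29*(27/2 - 6279/2) = 29*(-3126) = -90654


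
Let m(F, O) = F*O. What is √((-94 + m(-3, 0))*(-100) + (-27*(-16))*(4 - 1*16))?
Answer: 2*√1054 ≈ 64.931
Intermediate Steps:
√((-94 + m(-3, 0))*(-100) + (-27*(-16))*(4 - 1*16)) = √((-94 - 3*0)*(-100) + (-27*(-16))*(4 - 1*16)) = √((-94 + 0)*(-100) + 432*(4 - 16)) = √(-94*(-100) + 432*(-12)) = √(9400 - 5184) = √4216 = 2*√1054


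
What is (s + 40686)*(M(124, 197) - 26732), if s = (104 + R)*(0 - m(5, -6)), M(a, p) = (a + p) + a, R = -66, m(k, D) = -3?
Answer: -1072509600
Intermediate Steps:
M(a, p) = p + 2*a
s = 114 (s = (104 - 66)*(0 - 1*(-3)) = 38*(0 + 3) = 38*3 = 114)
(s + 40686)*(M(124, 197) - 26732) = (114 + 40686)*((197 + 2*124) - 26732) = 40800*((197 + 248) - 26732) = 40800*(445 - 26732) = 40800*(-26287) = -1072509600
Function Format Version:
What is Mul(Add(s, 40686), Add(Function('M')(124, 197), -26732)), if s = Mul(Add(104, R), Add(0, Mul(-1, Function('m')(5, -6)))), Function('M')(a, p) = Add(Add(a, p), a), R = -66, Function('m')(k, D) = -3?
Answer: -1072509600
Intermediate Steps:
Function('M')(a, p) = Add(p, Mul(2, a))
s = 114 (s = Mul(Add(104, -66), Add(0, Mul(-1, -3))) = Mul(38, Add(0, 3)) = Mul(38, 3) = 114)
Mul(Add(s, 40686), Add(Function('M')(124, 197), -26732)) = Mul(Add(114, 40686), Add(Add(197, Mul(2, 124)), -26732)) = Mul(40800, Add(Add(197, 248), -26732)) = Mul(40800, Add(445, -26732)) = Mul(40800, -26287) = -1072509600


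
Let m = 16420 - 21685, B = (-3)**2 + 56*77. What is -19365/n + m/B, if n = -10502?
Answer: 28383135/45379142 ≈ 0.62547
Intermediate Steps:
B = 4321 (B = 9 + 4312 = 4321)
m = -5265
-19365/n + m/B = -19365/(-10502) - 5265/4321 = -19365*(-1/10502) - 5265*1/4321 = 19365/10502 - 5265/4321 = 28383135/45379142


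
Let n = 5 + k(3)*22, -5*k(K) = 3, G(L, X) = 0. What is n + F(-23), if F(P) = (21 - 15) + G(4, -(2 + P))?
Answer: -11/5 ≈ -2.2000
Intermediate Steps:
k(K) = -3/5 (k(K) = -1/5*3 = -3/5)
n = -41/5 (n = 5 - 3/5*22 = 5 - 66/5 = -41/5 ≈ -8.2000)
F(P) = 6 (F(P) = (21 - 15) + 0 = 6 + 0 = 6)
n + F(-23) = -41/5 + 6 = -11/5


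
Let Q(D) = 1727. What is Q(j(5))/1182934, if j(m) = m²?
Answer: 1727/1182934 ≈ 0.0014599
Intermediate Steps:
Q(j(5))/1182934 = 1727/1182934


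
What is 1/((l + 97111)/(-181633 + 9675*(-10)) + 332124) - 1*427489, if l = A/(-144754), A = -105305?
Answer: -5721343618929175257059/13383604300857969 ≈ -4.2749e+5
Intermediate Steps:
l = 105305/144754 (l = -105305/(-144754) = -105305*(-1/144754) = 105305/144754 ≈ 0.72748)
1/((l + 97111)/(-181633 + 9675*(-10)) + 332124) - 1*427489 = 1/((105305/144754 + 97111)/(-181633 + 9675*(-10)) + 332124) - 1*427489 = 1/(14057310999/(144754*(-181633 - 96750)) + 332124) - 427489 = 1/((14057310999/144754)/(-278383) + 332124) - 427489 = 1/((14057310999/144754)*(-1/278383) + 332124) - 427489 = 1/(-14057310999/40297052782 + 332124) - 427489 = 1/(13383604300857969/40297052782) - 427489 = 40297052782/13383604300857969 - 427489 = -5721343618929175257059/13383604300857969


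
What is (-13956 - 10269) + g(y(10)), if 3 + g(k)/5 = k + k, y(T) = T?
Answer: -24140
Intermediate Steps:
g(k) = -15 + 10*k (g(k) = -15 + 5*(k + k) = -15 + 5*(2*k) = -15 + 10*k)
(-13956 - 10269) + g(y(10)) = (-13956 - 10269) + (-15 + 10*10) = -24225 + (-15 + 100) = -24225 + 85 = -24140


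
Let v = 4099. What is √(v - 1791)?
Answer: 2*√577 ≈ 48.042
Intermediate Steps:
√(v - 1791) = √(4099 - 1791) = √2308 = 2*√577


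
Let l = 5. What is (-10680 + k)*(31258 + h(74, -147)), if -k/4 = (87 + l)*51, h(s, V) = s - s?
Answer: -920485584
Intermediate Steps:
h(s, V) = 0
k = -18768 (k = -4*(87 + 5)*51 = -368*51 = -4*4692 = -18768)
(-10680 + k)*(31258 + h(74, -147)) = (-10680 - 18768)*(31258 + 0) = -29448*31258 = -920485584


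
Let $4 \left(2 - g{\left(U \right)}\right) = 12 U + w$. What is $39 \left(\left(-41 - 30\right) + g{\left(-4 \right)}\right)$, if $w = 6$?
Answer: $- \frac{4563}{2} \approx -2281.5$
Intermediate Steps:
$g{\left(U \right)} = \frac{1}{2} - 3 U$ ($g{\left(U \right)} = 2 - \frac{12 U + 6}{4} = 2 - \frac{6 + 12 U}{4} = 2 - \left(\frac{3}{2} + 3 U\right) = \frac{1}{2} - 3 U$)
$39 \left(\left(-41 - 30\right) + g{\left(-4 \right)}\right) = 39 \left(\left(-41 - 30\right) + \left(\frac{1}{2} - -12\right)\right) = 39 \left(\left(-41 - 30\right) + \left(\frac{1}{2} + 12\right)\right) = 39 \left(-71 + \frac{25}{2}\right) = 39 \left(- \frac{117}{2}\right) = - \frac{4563}{2}$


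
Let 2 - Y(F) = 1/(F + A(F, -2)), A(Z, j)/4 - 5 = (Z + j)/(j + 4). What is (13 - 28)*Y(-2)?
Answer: -57/2 ≈ -28.500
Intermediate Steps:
A(Z, j) = 20 + 4*(Z + j)/(4 + j) (A(Z, j) = 20 + 4*((Z + j)/(j + 4)) = 20 + 4*((Z + j)/(4 + j)) = 20 + 4*(Z + j)/(4 + j))
Y(F) = 2 - 1/(16 + 3*F) (Y(F) = 2 - 1/(F + 4*(20 + F + 6*(-2))/(4 - 2)) = 2 - 1/(F + 4*(20 + F - 12)/2) = 2 - 1/(F + 4*(½)*(8 + F)) = 2 - 1/(F + (16 + 2*F)) = 2 - 1/(16 + 3*F))
(13 - 28)*Y(-2) = (13 - 28)*((31 + 6*(-2))/(16 + 3*(-2))) = -15*(31 - 12)/(16 - 6) = -15*19/10 = -57/2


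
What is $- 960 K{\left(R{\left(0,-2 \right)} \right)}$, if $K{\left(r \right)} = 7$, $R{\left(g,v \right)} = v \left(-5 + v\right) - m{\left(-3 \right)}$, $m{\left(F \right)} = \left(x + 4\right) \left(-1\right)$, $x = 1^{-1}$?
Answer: $-6720$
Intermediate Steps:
$x = 1$
$m{\left(F \right)} = -5$ ($m{\left(F \right)} = \left(1 + 4\right) \left(-1\right) = 5 \left(-1\right) = -5$)
$R{\left(g,v \right)} = 5 + v \left(-5 + v\right)$ ($R{\left(g,v \right)} = v \left(-5 + v\right) - -5 = v \left(-5 + v\right) + 5 = 5 + v \left(-5 + v\right)$)
$- 960 K{\left(R{\left(0,-2 \right)} \right)} = \left(-960\right) 7 = -6720$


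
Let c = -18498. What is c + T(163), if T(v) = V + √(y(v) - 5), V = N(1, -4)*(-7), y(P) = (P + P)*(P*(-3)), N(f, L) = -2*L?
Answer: -18554 + I*√159419 ≈ -18554.0 + 399.27*I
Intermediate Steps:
y(P) = -6*P² (y(P) = (2*P)*(-3*P) = -6*P²)
V = -56 (V = -2*(-4)*(-7) = 8*(-7) = -56)
T(v) = -56 + √(-5 - 6*v²) (T(v) = -56 + √(-6*v² - 5) = -56 + √(-5 - 6*v²))
c + T(163) = -18498 + (-56 + √(-5 - 6*163²)) = -18498 + (-56 + √(-5 - 6*26569)) = -18498 + (-56 + √(-5 - 159414)) = -18498 + (-56 + √(-159419)) = -18498 + (-56 + I*√159419) = -18554 + I*√159419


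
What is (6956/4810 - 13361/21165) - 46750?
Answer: -12862804541/275145 ≈ -46749.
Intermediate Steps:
(6956/4810 - 13361/21165) - 46750 = (6956*(1/4810) - 13361*1/21165) - 46750 = (94/65 - 13361/21165) - 46750 = 224209/275145 - 46750 = -12862804541/275145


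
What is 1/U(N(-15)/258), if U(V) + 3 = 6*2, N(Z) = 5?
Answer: ⅑ ≈ 0.11111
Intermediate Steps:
U(V) = 9 (U(V) = -3 + 6*2 = -3 + 12 = 9)
1/U(N(-15)/258) = 1/9 = ⅑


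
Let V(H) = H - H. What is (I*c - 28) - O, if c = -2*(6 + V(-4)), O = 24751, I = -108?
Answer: -23483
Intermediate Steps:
V(H) = 0
c = -12 (c = -2*(6 + 0) = -2*6 = -12)
(I*c - 28) - O = (-108*(-12) - 28) - 1*24751 = (1296 - 28) - 24751 = 1268 - 24751 = -23483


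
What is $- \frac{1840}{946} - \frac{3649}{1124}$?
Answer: $- \frac{2760057}{531652} \approx -5.1915$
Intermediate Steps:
$- \frac{1840}{946} - \frac{3649}{1124} = \left(-1840\right) \frac{1}{946} - \frac{3649}{1124} = - \frac{920}{473} - \frac{3649}{1124} = - \frac{2760057}{531652}$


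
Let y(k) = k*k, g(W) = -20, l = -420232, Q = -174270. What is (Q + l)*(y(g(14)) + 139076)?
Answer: -82918760952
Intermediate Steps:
y(k) = k**2
(Q + l)*(y(g(14)) + 139076) = (-174270 - 420232)*((-20)**2 + 139076) = -594502*(400 + 139076) = -594502*139476 = -82918760952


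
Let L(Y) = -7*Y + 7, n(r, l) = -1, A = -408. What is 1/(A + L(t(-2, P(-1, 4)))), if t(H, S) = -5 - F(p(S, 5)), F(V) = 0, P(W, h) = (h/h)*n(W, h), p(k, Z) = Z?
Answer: -1/366 ≈ -0.0027322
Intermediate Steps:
P(W, h) = -1 (P(W, h) = (h/h)*(-1) = 1*(-1) = -1)
t(H, S) = -5 (t(H, S) = -5 - 1*0 = -5 + 0 = -5)
L(Y) = 7 - 7*Y
1/(A + L(t(-2, P(-1, 4)))) = 1/(-408 + (7 - 7*(-5))) = 1/(-408 + (7 + 35)) = 1/(-408 + 42) = 1/(-366) = -1/366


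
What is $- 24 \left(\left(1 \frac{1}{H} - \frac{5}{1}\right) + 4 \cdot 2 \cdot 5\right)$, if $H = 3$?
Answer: $-848$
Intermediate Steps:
$- 24 \left(\left(1 \frac{1}{H} - \frac{5}{1}\right) + 4 \cdot 2 \cdot 5\right) = - 24 \left(\left(1 \cdot \frac{1}{3} - \frac{5}{1}\right) + 4 \cdot 2 \cdot 5\right) = - 24 \left(\left(1 \cdot \frac{1}{3} - 5\right) + 8 \cdot 5\right) = - 24 \left(\left(\frac{1}{3} - 5\right) + 40\right) = - 24 \left(- \frac{14}{3} + 40\right) = \left(-24\right) \frac{106}{3} = -848$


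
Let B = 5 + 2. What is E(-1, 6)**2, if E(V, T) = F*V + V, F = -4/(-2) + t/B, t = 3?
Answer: 576/49 ≈ 11.755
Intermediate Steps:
B = 7
F = 17/7 (F = -4/(-2) + 3/7 = -4*(-1/2) + 3*(1/7) = 2 + 3/7 = 17/7 ≈ 2.4286)
E(V, T) = 24*V/7 (E(V, T) = 17*V/7 + V = 24*V/7)
E(-1, 6)**2 = ((24/7)*(-1))**2 = (-24/7)**2 = 576/49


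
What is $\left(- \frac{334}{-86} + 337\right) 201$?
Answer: $\frac{2946258}{43} \approx 68518.0$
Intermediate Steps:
$\left(- \frac{334}{-86} + 337\right) 201 = \left(\left(-334\right) \left(- \frac{1}{86}\right) + 337\right) 201 = \left(\frac{167}{43} + 337\right) 201 = \frac{14658}{43} \cdot 201 = \frac{2946258}{43}$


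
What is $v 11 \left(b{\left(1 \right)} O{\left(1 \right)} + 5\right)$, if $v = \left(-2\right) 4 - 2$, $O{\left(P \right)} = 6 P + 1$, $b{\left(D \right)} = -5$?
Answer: $3300$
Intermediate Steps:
$O{\left(P \right)} = 1 + 6 P$
$v = -10$ ($v = -8 - 2 = -10$)
$v 11 \left(b{\left(1 \right)} O{\left(1 \right)} + 5\right) = \left(-10\right) 11 \left(- 5 \left(1 + 6 \cdot 1\right) + 5\right) = - 110 \left(- 5 \left(1 + 6\right) + 5\right) = - 110 \left(\left(-5\right) 7 + 5\right) = - 110 \left(-35 + 5\right) = \left(-110\right) \left(-30\right) = 3300$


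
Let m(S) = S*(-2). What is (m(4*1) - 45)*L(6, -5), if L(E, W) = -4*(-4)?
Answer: -848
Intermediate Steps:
L(E, W) = 16
m(S) = -2*S
(m(4*1) - 45)*L(6, -5) = (-8 - 45)*16 = -53*16 = -848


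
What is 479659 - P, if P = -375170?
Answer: 854829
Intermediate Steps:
479659 - P = 479659 - 1*(-375170) = 479659 + 375170 = 854829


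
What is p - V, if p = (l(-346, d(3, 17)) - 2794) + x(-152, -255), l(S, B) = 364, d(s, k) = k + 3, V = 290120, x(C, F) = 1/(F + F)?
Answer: -149200501/510 ≈ -2.9255e+5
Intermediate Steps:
x(C, F) = 1/(2*F)
d(s, k) = 3 + k
p = -1239301/510 (p = (364 - 2794) + (½)/(-255) = -2430 + (½)*(-1/255) = -2430 - 1/510 = -1239301/510 ≈ -2430.0)
p - V = -1239301/510 - 1*290120 = -1239301/510 - 290120 = -149200501/510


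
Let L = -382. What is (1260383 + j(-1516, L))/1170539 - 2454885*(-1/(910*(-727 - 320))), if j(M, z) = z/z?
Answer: -111512171289/74350296202 ≈ -1.4998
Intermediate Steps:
j(M, z) = 1
(1260383 + j(-1516, L))/1170539 - 2454885*(-1/(910*(-727 - 320))) = (1260383 + 1)/1170539 - 2454885*(-1/(910*(-727 - 320))) = 1260384*(1/1170539) - 2454885/((-1047*(-910))) = 1260384/1170539 - 2454885/952770 = 1260384/1170539 - 2454885*1/952770 = 1260384/1170539 - 163659/63518 = -111512171289/74350296202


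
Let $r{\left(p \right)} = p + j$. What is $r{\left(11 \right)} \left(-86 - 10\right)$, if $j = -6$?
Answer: $-480$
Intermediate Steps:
$r{\left(p \right)} = -6 + p$ ($r{\left(p \right)} = p - 6 = -6 + p$)
$r{\left(11 \right)} \left(-86 - 10\right) = \left(-6 + 11\right) \left(-86 - 10\right) = 5 \left(-96\right) = -480$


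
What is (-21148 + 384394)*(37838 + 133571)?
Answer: 62263633614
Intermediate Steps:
(-21148 + 384394)*(37838 + 133571) = 363246*171409 = 62263633614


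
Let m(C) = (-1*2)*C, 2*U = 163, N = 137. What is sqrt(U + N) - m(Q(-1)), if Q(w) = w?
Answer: -2 + sqrt(874)/2 ≈ 12.782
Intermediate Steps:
U = 163/2 (U = (1/2)*163 = 163/2 ≈ 81.500)
m(C) = -2*C
sqrt(U + N) - m(Q(-1)) = sqrt(163/2 + 137) - (-2)*(-1) = sqrt(437/2) - 1*2 = sqrt(874)/2 - 2 = -2 + sqrt(874)/2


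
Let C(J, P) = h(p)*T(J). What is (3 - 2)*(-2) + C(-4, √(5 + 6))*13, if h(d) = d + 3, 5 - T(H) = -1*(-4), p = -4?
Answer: -15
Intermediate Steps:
T(H) = 1 (T(H) = 5 - (-1)*(-4) = 5 - 1*4 = 5 - 4 = 1)
h(d) = 3 + d
C(J, P) = -1 (C(J, P) = (3 - 4)*1 = -1*1 = -1)
(3 - 2)*(-2) + C(-4, √(5 + 6))*13 = (3 - 2)*(-2) - 1*13 = 1*(-2) - 13 = -2 - 13 = -15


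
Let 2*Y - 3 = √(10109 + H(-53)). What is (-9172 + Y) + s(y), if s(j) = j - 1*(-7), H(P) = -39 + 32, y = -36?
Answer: -18399/2 + √10102/2 ≈ -9149.3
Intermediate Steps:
H(P) = -7
s(j) = 7 + j (s(j) = j + 7 = 7 + j)
Y = 3/2 + √10102/2 (Y = 3/2 + √(10109 - 7)/2 = 3/2 + √10102/2 ≈ 51.754)
(-9172 + Y) + s(y) = (-9172 + (3/2 + √10102/2)) + (7 - 36) = (-18341/2 + √10102/2) - 29 = -18399/2 + √10102/2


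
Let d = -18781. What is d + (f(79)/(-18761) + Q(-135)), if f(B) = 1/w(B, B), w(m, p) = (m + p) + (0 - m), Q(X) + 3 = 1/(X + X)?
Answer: -7516834772309/400172130 ≈ -18784.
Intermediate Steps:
Q(X) = -3 + 1/(2*X) (Q(X) = -3 + 1/(X + X) = -3 + 1/(2*X))
w(m, p) = p (w(m, p) = (m + p) - m = p)
f(B) = 1/B
d + (f(79)/(-18761) + Q(-135)) = -18781 + (1/(79*(-18761)) + (-3 + (½)/(-135))) = -18781 + ((1/79)*(-1/18761) + (-3 + (½)*(-1/135))) = -18781 + (-1/1482119 + (-3 - 1/270)) = -18781 + (-1/1482119 - 811/270) = -18781 - 1201998779/400172130 = -7516834772309/400172130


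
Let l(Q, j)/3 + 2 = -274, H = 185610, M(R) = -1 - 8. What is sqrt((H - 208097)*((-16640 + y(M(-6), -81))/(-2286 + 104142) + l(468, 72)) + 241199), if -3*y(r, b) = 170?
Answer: sqrt(3057946177120255)/12732 ≈ 4343.3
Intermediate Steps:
M(R) = -9
y(r, b) = -170/3 (y(r, b) = -1/3*170 = -170/3)
l(Q, j) = -828 (l(Q, j) = -6 + 3*(-274) = -6 - 822 = -828)
sqrt((H - 208097)*((-16640 + y(M(-6), -81))/(-2286 + 104142) + l(468, 72)) + 241199) = sqrt((185610 - 208097)*((-16640 - 170/3)/(-2286 + 104142) - 828) + 241199) = sqrt(-22487*(-50090/3/101856 - 828) + 241199) = sqrt(-22487*(-50090/3*1/101856 - 828) + 241199) = sqrt(-22487*(-25045/152784 - 828) + 241199) = sqrt(-22487*(-126530197/152784) + 241199) = sqrt(2845284539939/152784 + 241199) = sqrt(2882135887955/152784) = sqrt(3057946177120255)/12732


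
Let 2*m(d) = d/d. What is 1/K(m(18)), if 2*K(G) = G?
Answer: 4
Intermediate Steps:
m(d) = 1/2 (m(d) = (d/d)/2 = (1/2)*1 = 1/2)
K(G) = G/2
1/K(m(18)) = 1/((1/2)*(1/2)) = 1/(1/4) = 4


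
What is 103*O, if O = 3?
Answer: 309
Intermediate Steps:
103*O = 103*3 = 309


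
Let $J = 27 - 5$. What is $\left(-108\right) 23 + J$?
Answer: $-2462$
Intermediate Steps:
$J = 22$
$\left(-108\right) 23 + J = \left(-108\right) 23 + 22 = -2484 + 22 = -2462$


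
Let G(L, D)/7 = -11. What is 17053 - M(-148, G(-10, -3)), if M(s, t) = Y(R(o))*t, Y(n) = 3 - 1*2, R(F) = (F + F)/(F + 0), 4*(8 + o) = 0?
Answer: 17130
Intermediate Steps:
o = -8 (o = -8 + (1/4)*0 = -8 + 0 = -8)
R(F) = 2 (R(F) = (2*F)/F = 2)
G(L, D) = -77 (G(L, D) = 7*(-11) = -77)
Y(n) = 1 (Y(n) = 3 - 2 = 1)
M(s, t) = t (M(s, t) = 1*t = t)
17053 - M(-148, G(-10, -3)) = 17053 - 1*(-77) = 17053 + 77 = 17130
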